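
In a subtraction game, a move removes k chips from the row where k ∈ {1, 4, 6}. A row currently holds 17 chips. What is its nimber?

0

Compute g(0), g(1), … for moves {1, 4, 6}:
k:     0  1  2  3  4  5  6  7  8  9 10 11 12 13 14 15 16 17
g(k):  0  1  0  1  2  0  1  0  1  2  0  1  0  1  2  0  1  0
So g(17) = 0.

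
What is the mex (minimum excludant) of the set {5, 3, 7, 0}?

0 is in the set but 1 is not, so the mex is 1.

1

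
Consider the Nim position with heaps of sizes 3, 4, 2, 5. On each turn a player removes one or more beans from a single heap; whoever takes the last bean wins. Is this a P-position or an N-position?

P-position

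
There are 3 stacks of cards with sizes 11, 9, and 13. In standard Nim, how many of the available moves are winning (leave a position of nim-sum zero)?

Compute the nim-sum pairwise:
11 ^ 9 = 2
2 ^ 13 = 15
The overall nim-sum is X = 15. A stack of size p has a winning move iff p XOR X < p (reduce it to p XOR X).
  11: 11 XOR 15 = 4 < 11 — winning move (to 4).
  9: 9 XOR 15 = 6 < 9 — winning move (to 6).
  13: 13 XOR 15 = 2 < 13 — winning move (to 2).
That gives 3 winning moves.

3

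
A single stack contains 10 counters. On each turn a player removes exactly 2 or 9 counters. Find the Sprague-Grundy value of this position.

Grundy values for subtraction set {2, 9}:
k:     0  1  2  3  4  5  6  7  8  9 10
g(k):  0  0  1  1  0  0  1  1  0  2  1
So g(10) = 1.

1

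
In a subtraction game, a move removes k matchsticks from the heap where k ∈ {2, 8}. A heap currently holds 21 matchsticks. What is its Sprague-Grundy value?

0

Compute g(0), g(1), … for moves {2, 8}:
k:     0  1  2  3  4  5  6  7  8  9 10 11 12 13 14 15 16 17 18 19 20 21
g(k):  0  0  1  1  0  0  1  1  2  2  0  0  1  1  0  0  1  1  2  2  0  0
So g(21) = 0.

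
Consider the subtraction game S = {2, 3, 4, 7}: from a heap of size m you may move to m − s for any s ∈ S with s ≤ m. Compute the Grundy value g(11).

0

Grundy values for subtraction set {2, 3, 4, 7}:
k:     0  1  2  3  4  5  6  7  8  9 10 11
g(k):  0  0  1  1  2  2  0  3  1  4  2  0
So g(11) = 0.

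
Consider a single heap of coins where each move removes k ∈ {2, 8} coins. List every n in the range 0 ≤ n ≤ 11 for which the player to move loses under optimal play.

Build the Grundy sequence with g(k) = mex{g(k−s) : s ∈ {2, 8}, s ≤ k}:
k:     0  1  2  3  4  5  6  7  8  9 10 11
g(k):  0  0  1  1  0  0  1  1  2  2  0  0
The P-positions (g = 0) in 0..11 are 0, 1, 4, 5, 10, 11.

0, 1, 4, 5, 10, 11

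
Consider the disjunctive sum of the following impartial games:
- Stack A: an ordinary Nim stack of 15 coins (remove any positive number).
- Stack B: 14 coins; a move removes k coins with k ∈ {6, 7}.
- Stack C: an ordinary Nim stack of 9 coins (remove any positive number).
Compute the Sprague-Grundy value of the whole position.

6

Stack A is a plain Nim stack of size 15, so its Grundy value is 15.
Build the Grundy sequence for stack B with g(k) = mex{g(k−s) : s ∈ {6, 7}, s ≤ k}:
g(0) = mex{} = 0
g(1) = mex{} = 0
g(2) = mex{} = 0
g(3) = mex{} = 0
g(4) = mex{} = 0
g(5) = mex{} = 0
g(6) = mex{0} = 1
g(7) = mex{0} = 1
g(8) = mex{0} = 1
g(9) = mex{0} = 1
g(10) = mex{0} = 1
g(11) = mex{0} = 1
g(12) = mex{0,1} = 2
g(13) = mex{1} = 0
g(14) = mex{1} = 0
So g(14) = 0.
Stack C is a plain Nim stack of size 9, so its Grundy value is 9.
By the Sprague-Grundy theorem, the Grundy value of a sum of independent games is the XOR of the component values.
Combined value = 15 XOR 0 XOR 9 = 6.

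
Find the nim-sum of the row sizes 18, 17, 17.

18

Nim-sum: 18 XOR 17 XOR 17 = 18.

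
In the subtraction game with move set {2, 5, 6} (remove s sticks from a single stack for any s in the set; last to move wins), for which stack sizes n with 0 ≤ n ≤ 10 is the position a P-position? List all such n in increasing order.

0, 1, 4, 8

Grundy values for subtraction set {2, 5, 6}:
k:     0  1  2  3  4  5  6  7  8  9 10
g(k):  0  0  1  1  0  2  1  3  0  2  1
The P-positions (g = 0) in 0..10 are 0, 1, 4, 8.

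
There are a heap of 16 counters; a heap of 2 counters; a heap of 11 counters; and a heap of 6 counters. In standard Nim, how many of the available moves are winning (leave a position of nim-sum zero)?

1

Nim-sum: 16 XOR 2 XOR 11 XOR 6 = 31.
The overall nim-sum is X = 31. A heap of size p has a winning move iff p XOR X < p (reduce it to p XOR X).
  16: 16 XOR 31 = 15 < 16 — winning move (to 15).
  2: 2 XOR 31 = 29 ≥ 2 — no move.
  11: 11 XOR 31 = 20 ≥ 11 — no move.
  6: 6 XOR 31 = 25 ≥ 6 — no move.
That gives 1 winning move.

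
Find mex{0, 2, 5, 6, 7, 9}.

1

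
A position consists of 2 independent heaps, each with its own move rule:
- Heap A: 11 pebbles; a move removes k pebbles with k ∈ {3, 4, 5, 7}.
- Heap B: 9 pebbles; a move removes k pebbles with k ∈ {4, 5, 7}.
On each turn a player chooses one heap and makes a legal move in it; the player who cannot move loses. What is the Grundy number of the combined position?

2

For heap A, compute g(0), g(1), … with moves {3, 4, 5, 7}:
k:     0  1  2  3  4  5  6  7  8  9 10 11
g(k):  0  0  0  1  1  1  2  2  2  3  0  0
So g(11) = 0.
For heap B, compute g(0), g(1), … with moves {4, 5, 7}:
k:     0  1  2  3  4  5  6  7  8  9
g(k):  0  0  0  0  1  1  1  1  2  2
So g(9) = 2.
The value of a disjunctive sum is the nim-sum of the parts.
Combined value = 0 ⊕ 2 = 2.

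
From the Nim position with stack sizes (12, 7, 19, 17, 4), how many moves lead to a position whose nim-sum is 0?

1

Nim-sum: 12 ⊕ 7 ⊕ 19 ⊕ 17 ⊕ 4 = 13.
The overall nim-sum is X = 13. A stack of size p has a winning move iff p XOR X < p (reduce it to p XOR X).
  12: 12 XOR 13 = 1 < 12 — winning move (to 1).
  7: 7 XOR 13 = 10 ≥ 7 — no move.
  19: 19 XOR 13 = 30 ≥ 19 — no move.
  17: 17 XOR 13 = 28 ≥ 17 — no move.
  4: 4 XOR 13 = 9 ≥ 4 — no move.
That gives 1 winning move.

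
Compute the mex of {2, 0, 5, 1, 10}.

3

The values 0, 1, 2 are all present; 3 is the first non-negative integer missing from the set.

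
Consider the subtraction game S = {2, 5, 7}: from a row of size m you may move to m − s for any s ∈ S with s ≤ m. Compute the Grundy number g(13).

0

Compute g(0), g(1), … for moves {2, 5, 7}:
g(0) = mex{} = 0
g(1) = mex{} = 0
g(2) = mex{0} = 1
g(3) = mex{0} = 1
g(4) = mex{1} = 0
g(5) = mex{0,1} = 2
g(6) = mex{0} = 1
g(7) = mex{0,1,2} = 3
g(8) = mex{0,1} = 2
g(9) = mex{0,1,3} = 2
g(10) = mex{1,2} = 0
g(11) = mex{0,1,2} = 3
g(12) = mex{0,2,3} = 1
g(13) = mex{1,2,3} = 0
So g(13) = 0.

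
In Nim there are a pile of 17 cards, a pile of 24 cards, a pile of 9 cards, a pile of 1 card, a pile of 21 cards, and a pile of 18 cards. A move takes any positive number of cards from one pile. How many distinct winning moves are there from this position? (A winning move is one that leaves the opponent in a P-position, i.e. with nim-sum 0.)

1

Bitwise XOR of the heap sizes:
  10001  (17)
  11000  (24)
  01001  (9)
  00001  (1)
  10101  (21)
  10010  (18)
  -----
  00110  (6)
The overall nim-sum is X = 6. A pile of size p has a winning move iff p XOR X < p (reduce it to p XOR X).
  17: 17 XOR 6 = 23 ≥ 17 — no move.
  24: 24 XOR 6 = 30 ≥ 24 — no move.
  9: 9 XOR 6 = 15 ≥ 9 — no move.
  1: 1 XOR 6 = 7 ≥ 1 — no move.
  21: 21 XOR 6 = 19 < 21 — winning move (to 19).
  18: 18 XOR 6 = 20 ≥ 18 — no move.
That gives 1 winning move.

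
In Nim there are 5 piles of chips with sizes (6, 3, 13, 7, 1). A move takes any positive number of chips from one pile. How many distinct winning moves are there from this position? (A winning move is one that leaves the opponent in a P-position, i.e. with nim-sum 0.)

1

Nim-sum: 6 XOR 3 XOR 13 XOR 7 XOR 1 = 14.
The overall nim-sum is X = 14. A pile of size p has a winning move iff p XOR X < p (reduce it to p XOR X).
  6: 6 XOR 14 = 8 ≥ 6 — no move.
  3: 3 XOR 14 = 13 ≥ 3 — no move.
  13: 13 XOR 14 = 3 < 13 — winning move (to 3).
  7: 7 XOR 14 = 9 ≥ 7 — no move.
  1: 1 XOR 14 = 15 ≥ 1 — no move.
That gives 1 winning move.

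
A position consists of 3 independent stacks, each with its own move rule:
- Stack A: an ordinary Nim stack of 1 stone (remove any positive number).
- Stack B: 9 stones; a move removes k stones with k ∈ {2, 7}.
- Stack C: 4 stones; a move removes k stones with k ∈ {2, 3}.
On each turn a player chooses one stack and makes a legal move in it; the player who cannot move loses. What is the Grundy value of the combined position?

3

Stack A is a plain Nim stack of size 1, so its Grundy value is 1.
Build the Grundy sequence for stack B with g(k) = mex{g(k−s) : s ∈ {2, 7}, s ≤ k}:
g(0) = mex{} = 0
g(1) = mex{} = 0
g(2) = mex{0} = 1
g(3) = mex{0} = 1
g(4) = mex{1} = 0
g(5) = mex{1} = 0
g(6) = mex{0} = 1
g(7) = mex{0} = 1
g(8) = mex{0,1} = 2
g(9) = mex{1} = 0
So g(9) = 0.
Build the Grundy sequence for stack C with g(k) = mex{g(k−s) : s ∈ {2, 3}, s ≤ k}:
g(0) = mex{} = 0
g(1) = mex{} = 0
g(2) = mex{0} = 1
g(3) = mex{0} = 1
g(4) = mex{0,1} = 2
So g(4) = 2.
By the Sprague-Grundy theorem, the Grundy value of a sum of independent games is the XOR of the component values.
Combined value = 1 XOR 0 XOR 2 = 3.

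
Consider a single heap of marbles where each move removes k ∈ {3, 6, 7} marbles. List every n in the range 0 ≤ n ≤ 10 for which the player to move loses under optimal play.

Grundy values for subtraction set {3, 6, 7}:
g(0) = mex{} = 0
g(1) = mex{} = 0
g(2) = mex{} = 0
g(3) = mex{0} = 1
g(4) = mex{0} = 1
g(5) = mex{0} = 1
g(6) = mex{0,1} = 2
g(7) = mex{0,1} = 2
g(8) = mex{0,1} = 2
g(9) = mex{0,1,2} = 3
g(10) = mex{1,2} = 0
The P-positions (g = 0) in 0..10 are 0, 1, 2, 10.

0, 1, 2, 10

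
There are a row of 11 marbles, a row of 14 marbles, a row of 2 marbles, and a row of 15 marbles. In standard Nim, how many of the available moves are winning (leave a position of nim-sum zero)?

3

Write each in binary and XOR column by column:
  1011  (11)
  1110  (14)
  0010  (2)
  1111  (15)
  ----
  1000  (8)
The overall nim-sum is X = 8. A row of size p has a winning move iff p XOR X < p (reduce it to p XOR X).
  11: 11 XOR 8 = 3 < 11 — winning move (to 3).
  14: 14 XOR 8 = 6 < 14 — winning move (to 6).
  2: 2 XOR 8 = 10 ≥ 2 — no move.
  15: 15 XOR 8 = 7 < 15 — winning move (to 7).
That gives 3 winning moves.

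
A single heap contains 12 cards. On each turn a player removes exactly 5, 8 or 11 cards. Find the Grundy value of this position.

Grundy values for subtraction set {5, 8, 11}:
g(0) = mex{} = 0
g(1) = mex{} = 0
g(2) = mex{} = 0
g(3) = mex{} = 0
g(4) = mex{} = 0
g(5) = mex{0} = 1
g(6) = mex{0} = 1
g(7) = mex{0} = 1
g(8) = mex{0} = 1
g(9) = mex{0} = 1
g(10) = mex{0,1} = 2
g(11) = mex{0,1} = 2
g(12) = mex{0,1} = 2
So g(12) = 2.

2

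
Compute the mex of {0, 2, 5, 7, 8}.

1

0 is in the set but 1 is not, so the mex is 1.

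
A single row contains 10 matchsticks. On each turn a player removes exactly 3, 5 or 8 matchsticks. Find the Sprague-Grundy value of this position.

3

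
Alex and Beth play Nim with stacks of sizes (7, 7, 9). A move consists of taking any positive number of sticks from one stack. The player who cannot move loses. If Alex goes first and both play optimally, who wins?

Compute the nim-sum pairwise:
7 XOR 7 = 0
0 XOR 9 = 9
The nim-sum is 9 ≠ 0, so this is an N-position: the player to move can win; Alex has a winning move.

Alex wins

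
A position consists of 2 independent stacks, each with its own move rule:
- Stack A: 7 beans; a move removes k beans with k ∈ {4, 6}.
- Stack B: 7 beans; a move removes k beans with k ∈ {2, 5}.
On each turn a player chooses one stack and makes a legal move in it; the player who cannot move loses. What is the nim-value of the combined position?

For stack A, compute g(0), g(1), … with moves {4, 6}:
k:     0  1  2  3  4  5  6  7
g(k):  0  0  0  0  1  1  1  1
So g(7) = 1.
For stack B, compute g(0), g(1), … with moves {2, 5}:
g(0) = mex{} = 0
g(1) = mex{} = 0
g(2) = mex{0} = 1
g(3) = mex{0} = 1
g(4) = mex{1} = 0
g(5) = mex{0,1} = 2
g(6) = mex{0} = 1
g(7) = mex{1,2} = 0
So g(7) = 0.
The value of a disjunctive sum is the nim-sum of the parts.
Combined value = 1 ⊕ 0 = 1.

1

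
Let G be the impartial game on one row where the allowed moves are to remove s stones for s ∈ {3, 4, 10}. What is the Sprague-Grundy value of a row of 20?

2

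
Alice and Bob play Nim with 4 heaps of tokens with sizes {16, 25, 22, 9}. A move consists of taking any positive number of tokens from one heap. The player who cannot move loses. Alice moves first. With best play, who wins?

Nim-sum: 16 ⊕ 25 ⊕ 22 ⊕ 9 = 22.
The nim-sum is 22 ≠ 0, so this is an N-position: the player to move can win; Alice has a winning move.

Alice wins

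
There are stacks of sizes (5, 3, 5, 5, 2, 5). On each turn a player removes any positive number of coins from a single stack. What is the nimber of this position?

1

Nim-sum: 5 ^ 3 ^ 5 ^ 5 ^ 2 ^ 5 = 1.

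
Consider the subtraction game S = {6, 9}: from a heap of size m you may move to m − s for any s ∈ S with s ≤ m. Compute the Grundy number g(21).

1

Grundy values for subtraction set {6, 9}:
k:     0  1  2  3  4  5  6  7  8  9 10 11 12 13 14 15 16 17 18 19 20 21
g(k):  0  0  0  0  0  0  1  1  1  1  1  1  2  2  2  0  0  0  0  0  0  1
So g(21) = 1.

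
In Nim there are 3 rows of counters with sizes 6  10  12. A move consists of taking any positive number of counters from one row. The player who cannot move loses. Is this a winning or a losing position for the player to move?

Losing position

Write each in binary and XOR column by column:
  0110  (6)
  1010  (10)
  1100  (12)
  ----
  0000  (0)
The nim-sum is 0, so this is a P-position: the player to move is in a losing position under optimal play.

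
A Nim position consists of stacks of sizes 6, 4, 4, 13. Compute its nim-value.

11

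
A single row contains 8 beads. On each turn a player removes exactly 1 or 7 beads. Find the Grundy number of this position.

0

Grundy values for subtraction set {1, 7}:
k:     0  1  2  3  4  5  6  7  8
g(k):  0  1  0  1  0  1  0  1  0
So g(8) = 0.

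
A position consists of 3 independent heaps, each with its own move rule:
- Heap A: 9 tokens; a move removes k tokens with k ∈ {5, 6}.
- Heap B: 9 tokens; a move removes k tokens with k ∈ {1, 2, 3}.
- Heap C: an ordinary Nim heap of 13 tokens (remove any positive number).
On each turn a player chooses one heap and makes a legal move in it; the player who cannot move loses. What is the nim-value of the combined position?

13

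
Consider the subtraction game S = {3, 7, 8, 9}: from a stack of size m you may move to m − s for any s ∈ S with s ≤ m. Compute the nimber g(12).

0

Grundy values for subtraction set {3, 7, 8, 9}:
g(0) = mex{} = 0
g(1) = mex{} = 0
g(2) = mex{} = 0
g(3) = mex{0} = 1
g(4) = mex{0} = 1
g(5) = mex{0} = 1
g(6) = mex{1} = 0
g(7) = mex{0,1} = 2
g(8) = mex{0,1} = 2
g(9) = mex{0} = 1
g(10) = mex{0,1,2} = 3
g(11) = mex{0,1,2} = 3
g(12) = mex{1} = 0
So g(12) = 0.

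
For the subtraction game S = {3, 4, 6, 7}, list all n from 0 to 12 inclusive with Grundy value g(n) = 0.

0, 1, 2, 10, 11, 12

Build the Grundy sequence with g(k) = mex{g(k−s) : s ∈ {3, 4, 6, 7}, s ≤ k}:
g(0) = mex{} = 0
g(1) = mex{} = 0
g(2) = mex{} = 0
g(3) = mex{0} = 1
g(4) = mex{0} = 1
g(5) = mex{0} = 1
g(6) = mex{0,1} = 2
g(7) = mex{0,1} = 2
g(8) = mex{0,1} = 2
g(9) = mex{0,1,2} = 3
g(10) = mex{1,2} = 0
g(11) = mex{1,2} = 0
g(12) = mex{1,2,3} = 0
The P-positions (g = 0) in 0..12 are 0, 1, 2, 10, 11, 12.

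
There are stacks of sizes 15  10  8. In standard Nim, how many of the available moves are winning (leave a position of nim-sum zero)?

3

Nim-sum: 15 XOR 10 XOR 8 = 13.
The overall nim-sum is X = 13. A stack of size p has a winning move iff p XOR X < p (reduce it to p XOR X).
  15: 15 XOR 13 = 2 < 15 — winning move (to 2).
  10: 10 XOR 13 = 7 < 10 — winning move (to 7).
  8: 8 XOR 13 = 5 < 8 — winning move (to 5).
That gives 3 winning moves.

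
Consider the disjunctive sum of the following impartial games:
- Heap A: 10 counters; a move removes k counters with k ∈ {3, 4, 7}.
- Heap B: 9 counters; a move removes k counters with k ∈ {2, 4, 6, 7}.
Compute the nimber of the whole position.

0

Grundy values for heap A (subtraction set {3, 4, 7}):
g(0) = mex{} = 0
g(1) = mex{} = 0
g(2) = mex{} = 0
g(3) = mex{0} = 1
g(4) = mex{0} = 1
g(5) = mex{0} = 1
g(6) = mex{0,1} = 2
g(7) = mex{0,1} = 2
g(8) = mex{0,1} = 2
g(9) = mex{0,1,2} = 3
g(10) = mex{1,2} = 0
So g(10) = 0.
For heap B, compute g(0), g(1), … with moves {2, 4, 6, 7}:
g(0) = mex{} = 0
g(1) = mex{} = 0
g(2) = mex{0} = 1
g(3) = mex{0} = 1
g(4) = mex{0,1} = 2
g(5) = mex{0,1} = 2
g(6) = mex{0,1,2} = 3
g(7) = mex{0,1,2} = 3
g(8) = mex{0,1,2,3} = 4
g(9) = mex{1,2,3} = 0
So g(9) = 0.
By the Sprague-Grundy theorem, the Grundy value of a sum of independent games is the XOR of the component values.
Combined value = 0 XOR 0 = 0.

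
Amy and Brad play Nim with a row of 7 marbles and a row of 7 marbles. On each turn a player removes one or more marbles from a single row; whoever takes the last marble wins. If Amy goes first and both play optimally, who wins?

Brad wins

In binary:
  111  (7)
  111  (7)
  ---
  000  (0)
The nim-sum is 0, so this is a P-position: the player to move is in a losing position under optimal play; Amy is about to move from it and so loses — Brad wins.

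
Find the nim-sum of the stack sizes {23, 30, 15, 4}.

2

Bitwise XOR of the heap sizes:
  10111  (23)
  11110  (30)
  01111  (15)
  00100  (4)
  -----
  00010  (2)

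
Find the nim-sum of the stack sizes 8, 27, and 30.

Compute the nim-sum pairwise:
8 ^ 27 = 19
19 ^ 30 = 13

13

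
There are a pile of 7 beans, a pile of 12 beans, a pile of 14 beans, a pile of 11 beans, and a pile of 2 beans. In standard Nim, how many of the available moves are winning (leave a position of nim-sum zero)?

3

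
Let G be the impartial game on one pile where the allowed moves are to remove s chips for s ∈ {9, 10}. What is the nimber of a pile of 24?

0

Compute g(0), g(1), … for moves {9, 10}:
k:     0  1  2  3  4  5  6  7  8  9 10 11 12 13 14 15 16 17 18 19 20 21 22 23 24
g(k):  0  0  0  0  0  0  0  0  0  1  1  1  1  1  1  1  1  1  2  0  0  0  0  0  0
So g(24) = 0.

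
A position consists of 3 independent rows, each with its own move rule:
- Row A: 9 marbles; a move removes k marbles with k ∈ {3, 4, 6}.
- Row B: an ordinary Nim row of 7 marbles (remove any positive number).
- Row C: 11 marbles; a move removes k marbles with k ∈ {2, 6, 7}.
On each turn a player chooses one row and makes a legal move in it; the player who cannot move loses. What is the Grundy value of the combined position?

Build the Grundy sequence for row A with g(k) = mex{g(k−s) : s ∈ {3, 4, 6}, s ≤ k}:
g(0) = mex{} = 0
g(1) = mex{} = 0
g(2) = mex{} = 0
g(3) = mex{0} = 1
g(4) = mex{0} = 1
g(5) = mex{0} = 1
g(6) = mex{0,1} = 2
g(7) = mex{0,1} = 2
g(8) = mex{0,1} = 2
g(9) = mex{1,2} = 0
So g(9) = 0.
Row B is a plain Nim row of size 7, so its Grundy value is 7.
For row C, compute g(0), g(1), … with moves {2, 6, 7}:
g(0) = mex{} = 0
g(1) = mex{} = 0
g(2) = mex{0} = 1
g(3) = mex{0} = 1
g(4) = mex{1} = 0
g(5) = mex{1} = 0
g(6) = mex{0} = 1
g(7) = mex{0} = 1
g(8) = mex{0,1} = 2
g(9) = mex{1} = 0
g(10) = mex{0,1,2} = 3
g(11) = mex{0} = 1
So g(11) = 1.
The value of a disjunctive sum is the nim-sum of the parts.
Combined value = 0 XOR 7 XOR 1 = 6.

6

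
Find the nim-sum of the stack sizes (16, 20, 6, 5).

Nim-sum: 16 ^ 20 ^ 6 ^ 5 = 7.

7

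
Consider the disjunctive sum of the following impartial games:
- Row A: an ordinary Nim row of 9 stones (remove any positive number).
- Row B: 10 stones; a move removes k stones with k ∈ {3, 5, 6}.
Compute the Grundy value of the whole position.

9

Row A is a plain Nim row of size 9, so its Grundy value is 9.
For row B, compute g(0), g(1), … with moves {3, 5, 6}:
k:     0  1  2  3  4  5  6  7  8  9 10
g(k):  0  0  0  1  1  1  2  2  2  0  0
So g(10) = 0.
The value of a disjunctive sum is the nim-sum of the parts.
Combined value = 9 XOR 0 = 9.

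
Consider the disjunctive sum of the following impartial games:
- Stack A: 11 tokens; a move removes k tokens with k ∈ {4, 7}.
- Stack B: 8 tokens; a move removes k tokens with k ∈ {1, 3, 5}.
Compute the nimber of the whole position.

0

For stack A, compute g(0), g(1), … with moves {4, 7}:
k:     0  1  2  3  4  5  6  7  8  9 10 11
g(k):  0  0  0  0  1  1  1  1  2  2  2  0
So g(11) = 0.
For stack B, compute g(0), g(1), … with moves {1, 3, 5}:
g(0) = mex{} = 0
g(1) = mex{0} = 1
g(2) = mex{1} = 0
g(3) = mex{0} = 1
g(4) = mex{1} = 0
g(5) = mex{0} = 1
g(6) = mex{1} = 0
g(7) = mex{0} = 1
g(8) = mex{1} = 0
So g(8) = 0.
By the Sprague-Grundy theorem, the Grundy value of a sum of independent games is the XOR of the component values.
Combined value = 0 ⊕ 0 = 0.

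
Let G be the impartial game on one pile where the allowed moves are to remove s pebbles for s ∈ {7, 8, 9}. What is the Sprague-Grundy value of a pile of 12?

1

Build the Grundy sequence with g(k) = mex{g(k−s) : s ∈ {7, 8, 9}, s ≤ k}:
k:     0  1  2  3  4  5  6  7  8  9 10 11 12
g(k):  0  0  0  0  0  0  0  1  1  1  1  1  1
So g(12) = 1.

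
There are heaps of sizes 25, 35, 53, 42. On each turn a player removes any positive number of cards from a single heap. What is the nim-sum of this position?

37

In binary:
  011001  (25)
  100011  (35)
  110101  (53)
  101010  (42)
  ------
  100101  (37)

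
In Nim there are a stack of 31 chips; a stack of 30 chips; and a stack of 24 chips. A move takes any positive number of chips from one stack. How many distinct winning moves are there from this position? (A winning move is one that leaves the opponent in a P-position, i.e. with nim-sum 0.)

Nim-sum: 31 XOR 30 XOR 24 = 25.
The overall nim-sum is X = 25. A stack of size p has a winning move iff p XOR X < p (reduce it to p XOR X).
  31: 31 XOR 25 = 6 < 31 — winning move (to 6).
  30: 30 XOR 25 = 7 < 30 — winning move (to 7).
  24: 24 XOR 25 = 1 < 24 — winning move (to 1).
That gives 3 winning moves.

3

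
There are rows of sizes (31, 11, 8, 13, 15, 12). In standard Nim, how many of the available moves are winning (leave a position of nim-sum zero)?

1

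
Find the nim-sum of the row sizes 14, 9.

Compute the nim-sum pairwise:
14 ^ 9 = 7

7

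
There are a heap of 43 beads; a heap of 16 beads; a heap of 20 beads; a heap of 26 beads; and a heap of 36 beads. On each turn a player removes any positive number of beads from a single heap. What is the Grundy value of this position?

17

In binary:
  101011  (43)
  010000  (16)
  010100  (20)
  011010  (26)
  100100  (36)
  ------
  010001  (17)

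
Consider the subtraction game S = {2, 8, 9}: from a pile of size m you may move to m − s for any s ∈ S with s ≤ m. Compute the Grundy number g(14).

3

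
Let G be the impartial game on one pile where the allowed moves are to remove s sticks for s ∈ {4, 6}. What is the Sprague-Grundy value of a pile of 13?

0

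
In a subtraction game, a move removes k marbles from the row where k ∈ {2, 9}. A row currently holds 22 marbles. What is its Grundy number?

0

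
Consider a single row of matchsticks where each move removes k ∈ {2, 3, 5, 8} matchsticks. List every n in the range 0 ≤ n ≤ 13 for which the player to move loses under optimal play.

0, 1, 7, 11

Build the Grundy sequence with g(k) = mex{g(k−s) : s ∈ {2, 3, 5, 8}, s ≤ k}:
g(0) = mex{} = 0
g(1) = mex{} = 0
g(2) = mex{0} = 1
g(3) = mex{0} = 1
g(4) = mex{0,1} = 2
g(5) = mex{0,1} = 2
g(6) = mex{0,1,2} = 3
g(7) = mex{1,2} = 0
g(8) = mex{0,1,2,3} = 4
g(9) = mex{0,2,3} = 1
g(10) = mex{0,1,2,4} = 3
g(11) = mex{1,3,4} = 0
g(12) = mex{0,1,2,3} = 4
g(13) = mex{0,2,3,4} = 1
The P-positions (g = 0) in 0..13 are 0, 1, 7, 11.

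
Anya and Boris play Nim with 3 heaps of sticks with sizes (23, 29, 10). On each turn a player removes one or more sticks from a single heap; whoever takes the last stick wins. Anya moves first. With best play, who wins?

Boris wins

Compute the nim-sum pairwise:
23 ⊕ 29 = 10
10 ⊕ 10 = 0
The nim-sum is 0, so this is a P-position: the player to move is in a losing position under optimal play; Anya is about to move from it and so loses — Boris wins.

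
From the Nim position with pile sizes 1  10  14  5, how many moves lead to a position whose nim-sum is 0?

In binary:
  0001  (1)
  1010  (10)
  1110  (14)
  0101  (5)
  ----
  0000  (0)
The nim-sum is already 0, so every move leaves a nonzero nim-sum — there are no winning moves.

0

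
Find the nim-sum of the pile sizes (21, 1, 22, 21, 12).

27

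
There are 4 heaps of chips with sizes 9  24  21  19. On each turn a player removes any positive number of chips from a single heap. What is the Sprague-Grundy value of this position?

Nim-sum: 9 ^ 24 ^ 21 ^ 19 = 23.

23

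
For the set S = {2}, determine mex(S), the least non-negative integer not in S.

0

0 is not in the set, so the mex is 0.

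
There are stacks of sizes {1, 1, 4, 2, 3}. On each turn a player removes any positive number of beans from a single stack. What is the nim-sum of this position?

Compute the nim-sum pairwise:
1 ^ 1 = 0
0 ^ 4 = 4
4 ^ 2 = 6
6 ^ 3 = 5

5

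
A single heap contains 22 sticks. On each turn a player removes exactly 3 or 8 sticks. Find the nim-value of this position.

0

Compute g(0), g(1), … for moves {3, 8}:
k:     0  1  2  3  4  5  6  7  8  9 10 11 12 13 14 15 16 17 18 19 20 21 22
g(k):  0  0  0  1  1  1  0  0  2  1  1  0  0  0  1  1  1  0  0  2  1  1  0
So g(22) = 0.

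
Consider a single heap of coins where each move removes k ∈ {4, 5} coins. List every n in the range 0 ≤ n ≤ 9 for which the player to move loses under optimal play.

0, 1, 2, 3, 9

Grundy values for subtraction set {4, 5}:
g(0) = mex{} = 0
g(1) = mex{} = 0
g(2) = mex{} = 0
g(3) = mex{} = 0
g(4) = mex{0} = 1
g(5) = mex{0} = 1
g(6) = mex{0} = 1
g(7) = mex{0} = 1
g(8) = mex{0,1} = 2
g(9) = mex{1} = 0
The P-positions (g = 0) in 0..9 are 0, 1, 2, 3, 9.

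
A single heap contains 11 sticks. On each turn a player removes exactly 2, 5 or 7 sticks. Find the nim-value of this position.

3

Compute g(0), g(1), … for moves {2, 5, 7}:
k:     0  1  2  3  4  5  6  7  8  9 10 11
g(k):  0  0  1  1  0  2  1  3  2  2  0  3
So g(11) = 3.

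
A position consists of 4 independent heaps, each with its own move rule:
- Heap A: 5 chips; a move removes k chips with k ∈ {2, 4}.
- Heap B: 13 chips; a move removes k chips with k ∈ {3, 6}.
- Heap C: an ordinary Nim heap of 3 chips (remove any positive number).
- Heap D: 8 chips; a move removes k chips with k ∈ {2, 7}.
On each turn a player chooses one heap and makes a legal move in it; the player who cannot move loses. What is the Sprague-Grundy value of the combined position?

2

For heap A, compute g(0), g(1), … with moves {2, 4}:
g(0) = mex{} = 0
g(1) = mex{} = 0
g(2) = mex{0} = 1
g(3) = mex{0} = 1
g(4) = mex{0,1} = 2
g(5) = mex{0,1} = 2
So g(5) = 2.
Build the Grundy sequence for heap B with g(k) = mex{g(k−s) : s ∈ {3, 6}, s ≤ k}:
k:     0  1  2  3  4  5  6  7  8  9 10 11 12 13
g(k):  0  0  0  1  1  1  2  2  2  0  0  0  1  1
So g(13) = 1.
Heap C is a plain Nim heap of size 3, so its Grundy value is 3.
Build the Grundy sequence for heap D with g(k) = mex{g(k−s) : s ∈ {2, 7}, s ≤ k}:
k:     0  1  2  3  4  5  6  7  8
g(k):  0  0  1  1  0  0  1  1  2
So g(8) = 2.
By the Sprague-Grundy theorem, the Grundy value of a sum of independent games is the XOR of the component values.
Combined value = 2 XOR 1 XOR 3 XOR 2 = 2.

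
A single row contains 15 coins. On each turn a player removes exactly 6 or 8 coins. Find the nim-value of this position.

Grundy values for subtraction set {6, 8}:
k:     0  1  2  3  4  5  6  7  8  9 10 11 12 13 14 15
g(k):  0  0  0  0  0  0  1  1  1  1  1  1  2  2  0  0
So g(15) = 0.

0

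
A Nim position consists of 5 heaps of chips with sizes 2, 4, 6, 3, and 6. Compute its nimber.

Nim-sum: 2 ^ 4 ^ 6 ^ 3 ^ 6 = 5.

5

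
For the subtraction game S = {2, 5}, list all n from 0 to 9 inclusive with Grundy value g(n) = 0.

0, 1, 4, 7, 8

Build the Grundy sequence with g(k) = mex{g(k−s) : s ∈ {2, 5}, s ≤ k}:
g(0) = mex{} = 0
g(1) = mex{} = 0
g(2) = mex{0} = 1
g(3) = mex{0} = 1
g(4) = mex{1} = 0
g(5) = mex{0,1} = 2
g(6) = mex{0} = 1
g(7) = mex{1,2} = 0
g(8) = mex{1} = 0
g(9) = mex{0} = 1
The P-positions (g = 0) in 0..9 are 0, 1, 4, 7, 8.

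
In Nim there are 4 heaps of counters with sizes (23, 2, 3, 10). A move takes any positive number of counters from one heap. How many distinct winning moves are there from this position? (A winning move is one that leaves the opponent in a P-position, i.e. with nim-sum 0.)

1

Bitwise XOR of the heap sizes:
  10111  (23)
  00010  (2)
  00011  (3)
  01010  (10)
  -----
  11100  (28)
The overall nim-sum is X = 28. A heap of size p has a winning move iff p XOR X < p (reduce it to p XOR X).
  23: 23 XOR 28 = 11 < 23 — winning move (to 11).
  2: 2 XOR 28 = 30 ≥ 2 — no move.
  3: 3 XOR 28 = 31 ≥ 3 — no move.
  10: 10 XOR 28 = 22 ≥ 10 — no move.
That gives 1 winning move.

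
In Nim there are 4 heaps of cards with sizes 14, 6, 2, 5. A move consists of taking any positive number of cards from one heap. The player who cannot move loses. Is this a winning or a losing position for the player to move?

Winning position

Compute the nim-sum pairwise:
14 ^ 6 = 8
8 ^ 2 = 10
10 ^ 5 = 15
The nim-sum is 15 ≠ 0, so this is an N-position: the player to move can win.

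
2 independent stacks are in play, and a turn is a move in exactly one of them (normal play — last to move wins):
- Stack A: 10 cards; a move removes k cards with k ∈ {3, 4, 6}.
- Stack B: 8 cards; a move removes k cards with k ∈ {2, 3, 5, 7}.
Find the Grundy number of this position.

Grundy values for stack A (subtraction set {3, 4, 6}):
g(0) = mex{} = 0
g(1) = mex{} = 0
g(2) = mex{} = 0
g(3) = mex{0} = 1
g(4) = mex{0} = 1
g(5) = mex{0} = 1
g(6) = mex{0,1} = 2
g(7) = mex{0,1} = 2
g(8) = mex{0,1} = 2
g(9) = mex{1,2} = 0
g(10) = mex{1,2} = 0
So g(10) = 0.
Build the Grundy sequence for stack B with g(k) = mex{g(k−s) : s ∈ {2, 3, 5, 7}, s ≤ k}:
g(0) = mex{} = 0
g(1) = mex{} = 0
g(2) = mex{0} = 1
g(3) = mex{0} = 1
g(4) = mex{0,1} = 2
g(5) = mex{0,1} = 2
g(6) = mex{0,1,2} = 3
g(7) = mex{0,1,2} = 3
g(8) = mex{0,1,2,3} = 4
So g(8) = 4.
The value of a disjunctive sum is the nim-sum of the parts.
Combined value = 0 ⊕ 4 = 4.

4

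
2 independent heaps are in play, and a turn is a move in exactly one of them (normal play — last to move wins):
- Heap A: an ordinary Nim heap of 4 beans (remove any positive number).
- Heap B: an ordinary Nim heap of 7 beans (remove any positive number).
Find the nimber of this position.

Heap A is a plain Nim heap of size 4, so its Grundy value is 4.
Heap B is a plain Nim heap of size 7, so its Grundy value is 7.
The value of a disjunctive sum is the nim-sum of the parts.
Combined value = 4 ⊕ 7 = 3.

3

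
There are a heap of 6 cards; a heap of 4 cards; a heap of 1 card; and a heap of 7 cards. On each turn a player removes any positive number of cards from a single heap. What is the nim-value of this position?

4

In binary:
  110  (6)
  100  (4)
  001  (1)
  111  (7)
  ---
  100  (4)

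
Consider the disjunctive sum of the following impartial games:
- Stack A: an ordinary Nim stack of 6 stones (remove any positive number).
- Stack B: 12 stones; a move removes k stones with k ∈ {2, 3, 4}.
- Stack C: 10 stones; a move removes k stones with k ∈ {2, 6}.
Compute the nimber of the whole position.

7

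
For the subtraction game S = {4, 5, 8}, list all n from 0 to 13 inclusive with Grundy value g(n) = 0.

0, 1, 2, 3, 12, 13

Build the Grundy sequence with g(k) = mex{g(k−s) : s ∈ {4, 5, 8}, s ≤ k}:
g(0) = mex{} = 0
g(1) = mex{} = 0
g(2) = mex{} = 0
g(3) = mex{} = 0
g(4) = mex{0} = 1
g(5) = mex{0} = 1
g(6) = mex{0} = 1
g(7) = mex{0} = 1
g(8) = mex{0,1} = 2
g(9) = mex{0,1} = 2
g(10) = mex{0,1} = 2
g(11) = mex{0,1} = 2
g(12) = mex{1,2} = 0
g(13) = mex{1,2} = 0
The P-positions (g = 0) in 0..13 are 0, 1, 2, 3, 12, 13.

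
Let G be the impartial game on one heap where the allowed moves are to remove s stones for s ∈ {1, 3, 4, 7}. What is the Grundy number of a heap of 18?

Build the Grundy sequence with g(k) = mex{g(k−s) : s ∈ {1, 3, 4, 7}, s ≤ k}:
k:     0  1  2  3  4  5  6  7  8  9 10 11 12 13 14 15 16 17 18
g(k):  0  1  0  1  2  3  2  3  0  1  0  1  2  3  2  3  0  1  0
So g(18) = 0.

0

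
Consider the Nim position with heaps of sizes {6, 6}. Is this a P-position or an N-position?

P-position

Bitwise XOR of the heap sizes:
  110  (6)
  110  (6)
  ---
  000  (0)
The nim-sum is 0, so this is a P-position: the player to move is in a losing position under optimal play.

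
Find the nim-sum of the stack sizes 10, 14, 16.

Nim-sum: 10 ⊕ 14 ⊕ 16 = 20.

20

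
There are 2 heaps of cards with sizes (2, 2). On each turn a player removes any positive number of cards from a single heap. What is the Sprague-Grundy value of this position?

0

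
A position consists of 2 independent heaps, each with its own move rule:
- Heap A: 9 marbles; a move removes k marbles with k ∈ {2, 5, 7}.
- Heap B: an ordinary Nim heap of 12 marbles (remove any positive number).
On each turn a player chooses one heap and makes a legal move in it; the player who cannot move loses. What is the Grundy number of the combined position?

14

Grundy values for heap A (subtraction set {2, 5, 7}):
g(0) = mex{} = 0
g(1) = mex{} = 0
g(2) = mex{0} = 1
g(3) = mex{0} = 1
g(4) = mex{1} = 0
g(5) = mex{0,1} = 2
g(6) = mex{0} = 1
g(7) = mex{0,1,2} = 3
g(8) = mex{0,1} = 2
g(9) = mex{0,1,3} = 2
So g(9) = 2.
Heap B is a plain Nim heap of size 12, so its Grundy value is 12.
By the Sprague-Grundy theorem, the Grundy value of a sum of independent games is the XOR of the component values.
Combined value = 2 XOR 12 = 14.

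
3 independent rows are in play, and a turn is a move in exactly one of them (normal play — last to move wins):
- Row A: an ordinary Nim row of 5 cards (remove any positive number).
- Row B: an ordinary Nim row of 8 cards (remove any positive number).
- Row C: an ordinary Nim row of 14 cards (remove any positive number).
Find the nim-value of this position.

3

Row A is a plain Nim row of size 5, so its Grundy value is 5.
Row B is a plain Nim row of size 8, so its Grundy value is 8.
Row C is a plain Nim row of size 14, so its Grundy value is 14.
By the Sprague-Grundy theorem, the Grundy value of a sum of independent games is the XOR of the component values.
Combined value = 5 ⊕ 8 ⊕ 14 = 3.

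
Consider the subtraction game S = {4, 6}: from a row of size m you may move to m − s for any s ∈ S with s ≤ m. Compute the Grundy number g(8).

2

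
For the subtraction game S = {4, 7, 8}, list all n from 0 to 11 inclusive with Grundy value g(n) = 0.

Grundy values for subtraction set {4, 7, 8}:
k:     0  1  2  3  4  5  6  7  8  9 10 11
g(k):  0  0  0  0  1  1  1  1  2  2  2  2
The P-positions (g = 0) in 0..11 are 0, 1, 2, 3.

0, 1, 2, 3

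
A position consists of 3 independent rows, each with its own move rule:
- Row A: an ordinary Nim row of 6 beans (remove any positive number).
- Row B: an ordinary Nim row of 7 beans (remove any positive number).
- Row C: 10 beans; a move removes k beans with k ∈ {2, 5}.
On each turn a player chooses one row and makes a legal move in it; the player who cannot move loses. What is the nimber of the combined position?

0

Row A is a plain Nim row of size 6, so its Grundy value is 6.
Row B is a plain Nim row of size 7, so its Grundy value is 7.
Grundy values for row C (subtraction set {2, 5}):
g(0) = mex{} = 0
g(1) = mex{} = 0
g(2) = mex{0} = 1
g(3) = mex{0} = 1
g(4) = mex{1} = 0
g(5) = mex{0,1} = 2
g(6) = mex{0} = 1
g(7) = mex{1,2} = 0
g(8) = mex{1} = 0
g(9) = mex{0} = 1
g(10) = mex{0,2} = 1
So g(10) = 1.
By the Sprague-Grundy theorem, the Grundy value of a sum of independent games is the XOR of the component values.
Combined value = 6 XOR 7 XOR 1 = 0.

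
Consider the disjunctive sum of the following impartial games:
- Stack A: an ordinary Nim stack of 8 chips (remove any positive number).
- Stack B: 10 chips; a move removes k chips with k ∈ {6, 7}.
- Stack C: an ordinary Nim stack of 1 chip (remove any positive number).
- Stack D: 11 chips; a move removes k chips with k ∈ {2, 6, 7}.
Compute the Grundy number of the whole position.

9

Stack A is a plain Nim stack of size 8, so its Grundy value is 8.
For stack B, compute g(0), g(1), … with moves {6, 7}:
k:     0  1  2  3  4  5  6  7  8  9 10
g(k):  0  0  0  0  0  0  1  1  1  1  1
So g(10) = 1.
Stack C is a plain Nim stack of size 1, so its Grundy value is 1.
Build the Grundy sequence for stack D with g(k) = mex{g(k−s) : s ∈ {2, 6, 7}, s ≤ k}:
g(0) = mex{} = 0
g(1) = mex{} = 0
g(2) = mex{0} = 1
g(3) = mex{0} = 1
g(4) = mex{1} = 0
g(5) = mex{1} = 0
g(6) = mex{0} = 1
g(7) = mex{0} = 1
g(8) = mex{0,1} = 2
g(9) = mex{1} = 0
g(10) = mex{0,1,2} = 3
g(11) = mex{0} = 1
So g(11) = 1.
The value of a disjunctive sum is the nim-sum of the parts.
Combined value = 8 XOR 1 XOR 1 XOR 1 = 9.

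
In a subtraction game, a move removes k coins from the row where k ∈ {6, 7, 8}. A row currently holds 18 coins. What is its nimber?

0

Build the Grundy sequence with g(k) = mex{g(k−s) : s ∈ {6, 7, 8}, s ≤ k}:
k:     0  1  2  3  4  5  6  7  8  9 10 11 12 13 14 15 16 17 18
g(k):  0  0  0  0  0  0  1  1  1  1  1  1  2  2  0  0  0  0  0
So g(18) = 0.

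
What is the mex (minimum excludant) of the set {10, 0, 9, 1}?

2

The values 0, 1 are all present; 2 is the first non-negative integer missing from the set.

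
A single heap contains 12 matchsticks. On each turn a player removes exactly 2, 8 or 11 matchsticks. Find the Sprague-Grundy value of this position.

Compute g(0), g(1), … for moves {2, 8, 11}:
g(0) = mex{} = 0
g(1) = mex{} = 0
g(2) = mex{0} = 1
g(3) = mex{0} = 1
g(4) = mex{1} = 0
g(5) = mex{1} = 0
g(6) = mex{0} = 1
g(7) = mex{0} = 1
g(8) = mex{0,1} = 2
g(9) = mex{0,1} = 2
g(10) = mex{1,2} = 0
g(11) = mex{0,1,2} = 3
g(12) = mex{0} = 1
So g(12) = 1.

1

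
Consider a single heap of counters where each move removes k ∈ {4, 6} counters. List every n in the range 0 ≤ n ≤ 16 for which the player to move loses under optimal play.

Build the Grundy sequence with g(k) = mex{g(k−s) : s ∈ {4, 6}, s ≤ k}:
k:     0  1  2  3  4  5  6  7  8  9 10 11 12 13 14 15 16
g(k):  0  0  0  0  1  1  1  1  2  2  0  0  0  0  1  1  1
The P-positions (g = 0) in 0..16 are 0, 1, 2, 3, 10, 11, 12, 13.

0, 1, 2, 3, 10, 11, 12, 13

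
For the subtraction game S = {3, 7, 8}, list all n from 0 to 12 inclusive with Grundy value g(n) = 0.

0, 1, 2, 6, 11, 12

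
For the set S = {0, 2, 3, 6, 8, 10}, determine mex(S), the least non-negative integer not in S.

0 is in the set but 1 is not, so the mex is 1.

1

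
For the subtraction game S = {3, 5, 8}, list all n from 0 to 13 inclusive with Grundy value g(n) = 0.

0, 1, 2, 11, 12, 13

Build the Grundy sequence with g(k) = mex{g(k−s) : s ∈ {3, 5, 8}, s ≤ k}:
k:     0  1  2  3  4  5  6  7  8  9 10 11 12 13
g(k):  0  0  0  1  1  1  2  2  2  3  3  0  0  0
The P-positions (g = 0) in 0..13 are 0, 1, 2, 11, 12, 13.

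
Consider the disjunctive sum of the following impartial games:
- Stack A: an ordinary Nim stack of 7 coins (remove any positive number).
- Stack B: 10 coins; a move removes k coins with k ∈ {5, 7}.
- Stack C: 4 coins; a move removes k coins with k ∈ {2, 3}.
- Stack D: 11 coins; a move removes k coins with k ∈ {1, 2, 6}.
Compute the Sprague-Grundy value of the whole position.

6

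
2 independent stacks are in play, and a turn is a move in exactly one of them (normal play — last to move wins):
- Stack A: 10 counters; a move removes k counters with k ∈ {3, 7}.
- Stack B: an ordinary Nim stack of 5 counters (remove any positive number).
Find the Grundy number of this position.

5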